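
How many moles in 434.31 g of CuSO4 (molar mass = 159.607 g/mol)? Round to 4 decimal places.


n = mass / M
n = 434.31 / 159.607
n = 2.72112125 mol, rounded to 4 dp:

2.7211 mol


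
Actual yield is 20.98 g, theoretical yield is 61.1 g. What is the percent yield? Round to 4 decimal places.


% yield = 100 * actual / theoretical
% yield = 100 * 20.98 / 61.1
% yield = 34.33715221 %, rounded to 4 dp:

34.3372 %


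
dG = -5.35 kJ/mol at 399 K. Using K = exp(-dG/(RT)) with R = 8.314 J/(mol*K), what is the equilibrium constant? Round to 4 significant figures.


dG is in kJ/mol; multiply by 1000 to match R in J/(mol*K).
RT = 8.314 * 399 = 3317.286 J/mol
exponent = -dG*1000 / (RT) = -(-5.35*1000) / 3317.286 = 1.61276417
K = exp(1.61276417)
K = 5.016659, rounded to 4 significant figures:

5.017


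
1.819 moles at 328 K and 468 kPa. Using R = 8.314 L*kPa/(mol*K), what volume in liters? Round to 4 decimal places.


PV = nRT, solve for V = nRT / P.
nRT = 1.819 * 8.314 * 328 = 4960.3984
V = 4960.3984 / 468
V = 10.59914188 L, rounded to 4 dp:

10.5991 L


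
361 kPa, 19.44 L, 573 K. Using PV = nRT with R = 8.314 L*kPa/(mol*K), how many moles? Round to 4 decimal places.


PV = nRT, solve for n = PV / (RT).
PV = 361 * 19.44 = 7017.84
RT = 8.314 * 573 = 4763.922
n = 7017.84 / 4763.922
n = 1.47312236 mol, rounded to 4 dp:

1.4731 mol


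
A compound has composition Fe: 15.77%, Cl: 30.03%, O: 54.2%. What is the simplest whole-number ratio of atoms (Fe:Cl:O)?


Assume 100 g of compound, divide each mass% by atomic mass to get moles, then normalize by the smallest to get a raw atom ratio.
Moles per 100 g: Fe: 15.77/55.845 = 0.2824, Cl: 30.03/35.453 = 0.847, O: 54.2/15.999 = 3.3877
Raw ratio (divide by min = 0.2824): Fe: 1.0, Cl: 3.0, O: 11.997
Multiply by 1 to clear fractions: Fe: 1.0 ~= 1, Cl: 3.0 ~= 3, O: 11.997 ~= 12
Reduce by GCD to get the simplest whole-number ratio:

1:3:12


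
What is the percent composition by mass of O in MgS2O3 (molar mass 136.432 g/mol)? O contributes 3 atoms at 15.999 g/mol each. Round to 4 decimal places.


pct = 100 * (n_elem * M_elem) / M_total
mass_contribution = 3 * 15.999 = 47.997 g/mol
pct = 100 * 47.997 / 136.432
pct = 35.18016301 %, rounded to 4 dp:

35.1802 %


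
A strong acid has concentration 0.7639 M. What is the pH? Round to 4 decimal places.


A strong acid dissociates completely, so [H+] equals the given concentration.
pH = -log10([H+]) = -log10(0.7639)
pH = 0.11696349, rounded to 4 dp:

0.1170


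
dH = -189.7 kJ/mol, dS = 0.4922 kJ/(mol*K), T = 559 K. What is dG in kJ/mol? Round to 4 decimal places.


Gibbs: dG = dH - T*dS (consistent units, dS already in kJ/(mol*K)).
T*dS = 559 * 0.4922 = 275.1398
dG = -189.7 - (275.1398)
dG = -464.8398 kJ/mol, rounded to 4 dp:

-464.8398 kJ/mol


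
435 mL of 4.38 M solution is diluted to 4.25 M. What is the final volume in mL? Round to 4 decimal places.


Dilution: M1*V1 = M2*V2, solve for V2.
V2 = M1*V1 / M2
V2 = 4.38 * 435 / 4.25
V2 = 1905.3 / 4.25
V2 = 448.30588235 mL, rounded to 4 dp:

448.3059 mL


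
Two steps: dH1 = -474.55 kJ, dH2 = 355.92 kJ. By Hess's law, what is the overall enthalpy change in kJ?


Hess's law: enthalpy is a state function, so add the step enthalpies.
dH_total = dH1 + dH2 = -474.55 + (355.92)
dH_total = -118.63 kJ:

-118.63 kJ


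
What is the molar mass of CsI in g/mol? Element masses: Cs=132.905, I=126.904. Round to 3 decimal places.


M = sum(count * atomic_mass) over atoms.
M = 1*132.905 + 1*126.904
M = 132.905 + 126.904
M = 259.809 g/mol, rounded to 3 dp:

259.809 g/mol


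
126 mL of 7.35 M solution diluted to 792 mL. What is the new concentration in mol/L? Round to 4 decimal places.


Dilution: M1*V1 = M2*V2, solve for M2.
M2 = M1*V1 / V2
M2 = 7.35 * 126 / 792
M2 = 926.1 / 792
M2 = 1.16931818 mol/L, rounded to 4 dp:

1.1693 mol/L


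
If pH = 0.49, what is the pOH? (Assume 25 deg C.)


At 25 deg C, pH + pOH = 14.
pOH = 14 - pH = 14 - 0.49
pOH = 13.51:

13.51


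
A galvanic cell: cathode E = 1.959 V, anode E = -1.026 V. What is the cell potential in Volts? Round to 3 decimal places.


Standard cell potential: E_cell = E_cathode - E_anode.
E_cell = 1.959 - (-1.026)
E_cell = 2.985 V, rounded to 3 dp:

2.985 V


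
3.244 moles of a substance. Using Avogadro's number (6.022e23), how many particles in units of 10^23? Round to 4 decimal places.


N = n * NA, then divide by 1e23 for the requested units.
N / 1e23 = n * 6.022
N / 1e23 = 3.244 * 6.022
N / 1e23 = 19.535368, rounded to 4 dp:

19.5354


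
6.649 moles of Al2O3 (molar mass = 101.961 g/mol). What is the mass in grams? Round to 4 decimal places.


mass = n * M
mass = 6.649 * 101.961
mass = 677.938689 g, rounded to 4 dp:

677.9387 g


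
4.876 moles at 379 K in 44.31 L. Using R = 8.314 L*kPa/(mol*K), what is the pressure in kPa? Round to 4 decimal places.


PV = nRT, solve for P = nRT / V.
nRT = 4.876 * 8.314 * 379 = 15364.3053
P = 15364.3053 / 44.31
P = 346.74577522 kPa, rounded to 4 dp:

346.7458 kPa


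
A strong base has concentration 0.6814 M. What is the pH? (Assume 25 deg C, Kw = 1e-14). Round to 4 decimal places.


A strong base dissociates completely, so [OH-] equals the given concentration.
pOH = -log10([OH-]) = -log10(0.6814) = 0.166598
pH = 14 - pOH = 14 - 0.166598
pH = 13.833402, rounded to 4 dp:

13.8334


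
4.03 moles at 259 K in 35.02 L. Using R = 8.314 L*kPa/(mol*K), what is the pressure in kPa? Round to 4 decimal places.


PV = nRT, solve for P = nRT / V.
nRT = 4.03 * 8.314 * 259 = 8677.9038
P = 8677.9038 / 35.02
P = 247.79850942 kPa, rounded to 4 dp:

247.7985 kPa


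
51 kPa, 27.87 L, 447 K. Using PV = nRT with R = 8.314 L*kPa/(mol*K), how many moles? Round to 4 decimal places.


PV = nRT, solve for n = PV / (RT).
PV = 51 * 27.87 = 1421.37
RT = 8.314 * 447 = 3716.358
n = 1421.37 / 3716.358
n = 0.38246315 mol, rounded to 4 dp:

0.3825 mol


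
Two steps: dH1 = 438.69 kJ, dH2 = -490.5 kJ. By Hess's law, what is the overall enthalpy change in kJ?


Hess's law: enthalpy is a state function, so add the step enthalpies.
dH_total = dH1 + dH2 = 438.69 + (-490.5)
dH_total = -51.81 kJ:

-51.81 kJ


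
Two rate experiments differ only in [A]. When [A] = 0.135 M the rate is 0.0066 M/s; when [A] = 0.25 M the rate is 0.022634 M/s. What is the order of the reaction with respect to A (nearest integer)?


Rate is proportional to [A]^n, so rate2/rate1 = ([A]2/[A]1)^n. Take logs to solve for n.
rate2/rate1 = 0.022634 / 0.0066 = 3.4294
[A]2/[A]1 = 0.25 / 0.135 = 1.8519
n = ln(3.4294) / ln(1.8519) = 2.0
Nearest integer order:

2


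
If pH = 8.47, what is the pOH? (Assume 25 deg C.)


At 25 deg C, pH + pOH = 14.
pOH = 14 - pH = 14 - 8.47
pOH = 5.53:

5.53


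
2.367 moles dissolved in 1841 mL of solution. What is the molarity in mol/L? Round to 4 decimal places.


Convert volume to liters: V_L = V_mL / 1000.
V_L = 1841 / 1000 = 1.841 L
M = n / V_L = 2.367 / 1.841
M = 1.28571429 mol/L, rounded to 4 dp:

1.2857 mol/L


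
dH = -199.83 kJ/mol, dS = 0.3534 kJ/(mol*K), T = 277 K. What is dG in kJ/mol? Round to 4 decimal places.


Gibbs: dG = dH - T*dS (consistent units, dS already in kJ/(mol*K)).
T*dS = 277 * 0.3534 = 97.8918
dG = -199.83 - (97.8918)
dG = -297.7218 kJ/mol, rounded to 4 dp:

-297.7218 kJ/mol


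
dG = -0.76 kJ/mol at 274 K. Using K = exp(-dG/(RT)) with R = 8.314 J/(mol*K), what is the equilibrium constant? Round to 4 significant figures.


dG is in kJ/mol; multiply by 1000 to match R in J/(mol*K).
RT = 8.314 * 274 = 2278.036 J/mol
exponent = -dG*1000 / (RT) = -(-0.76*1000) / 2278.036 = 0.33362072
K = exp(0.33362072)
K = 1.3960136, rounded to 4 significant figures:

1.396


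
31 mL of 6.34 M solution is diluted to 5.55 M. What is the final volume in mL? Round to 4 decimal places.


Dilution: M1*V1 = M2*V2, solve for V2.
V2 = M1*V1 / M2
V2 = 6.34 * 31 / 5.55
V2 = 196.54 / 5.55
V2 = 35.41261261 mL, rounded to 4 dp:

35.4126 mL


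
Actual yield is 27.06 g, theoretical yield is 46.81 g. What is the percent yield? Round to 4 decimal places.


% yield = 100 * actual / theoretical
% yield = 100 * 27.06 / 46.81
% yield = 57.80816065 %, rounded to 4 dp:

57.8082 %


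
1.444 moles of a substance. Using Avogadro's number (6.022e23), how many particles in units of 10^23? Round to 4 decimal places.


N = n * NA, then divide by 1e23 for the requested units.
N / 1e23 = n * 6.022
N / 1e23 = 1.444 * 6.022
N / 1e23 = 8.695768, rounded to 4 dp:

8.6958


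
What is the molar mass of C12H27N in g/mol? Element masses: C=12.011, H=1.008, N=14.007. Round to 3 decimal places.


M = sum(count * atomic_mass) over atoms.
M = 12*12.011 + 27*1.008 + 1*14.007
M = 144.132 + 27.216 + 14.007
M = 185.355 g/mol, rounded to 3 dp:

185.355 g/mol


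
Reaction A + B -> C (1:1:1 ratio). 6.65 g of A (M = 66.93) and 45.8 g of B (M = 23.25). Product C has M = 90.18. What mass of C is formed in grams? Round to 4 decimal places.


Find moles of each reactant; the smaller value is the limiting reagent in a 1:1:1 reaction, so moles_C equals moles of the limiter.
n_A = mass_A / M_A = 6.65 / 66.93 = 0.099358 mol
n_B = mass_B / M_B = 45.8 / 23.25 = 1.969892 mol
Limiting reagent: A (smaller), n_limiting = 0.099358 mol
mass_C = n_limiting * M_C = 0.099358 * 90.18
mass_C = 8.96010444 g, rounded to 4 dp:

8.9601 g


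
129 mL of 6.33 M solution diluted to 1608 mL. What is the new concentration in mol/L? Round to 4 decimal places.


Dilution: M1*V1 = M2*V2, solve for M2.
M2 = M1*V1 / V2
M2 = 6.33 * 129 / 1608
M2 = 816.57 / 1608
M2 = 0.50781716 mol/L, rounded to 4 dp:

0.5078 mol/L


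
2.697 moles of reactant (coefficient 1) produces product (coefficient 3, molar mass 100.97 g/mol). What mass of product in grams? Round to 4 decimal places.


Use the coefficient ratio to convert reactant moles to product moles, then multiply by the product's molar mass.
moles_P = moles_R * (coeff_P / coeff_R) = 2.697 * (3/1) = 8.091
mass_P = moles_P * M_P = 8.091 * 100.97
mass_P = 816.94827 g, rounded to 4 dp:

816.9483 g


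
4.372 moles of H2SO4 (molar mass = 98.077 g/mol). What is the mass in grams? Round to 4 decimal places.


mass = n * M
mass = 4.372 * 98.077
mass = 428.792644 g, rounded to 4 dp:

428.7926 g


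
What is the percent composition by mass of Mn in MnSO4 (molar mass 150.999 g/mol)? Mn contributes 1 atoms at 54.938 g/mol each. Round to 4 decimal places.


pct = 100 * (n_elem * M_elem) / M_total
mass_contribution = 1 * 54.938 = 54.938 g/mol
pct = 100 * 54.938 / 150.999
pct = 36.3830224 %, rounded to 4 dp:

36.3830 %


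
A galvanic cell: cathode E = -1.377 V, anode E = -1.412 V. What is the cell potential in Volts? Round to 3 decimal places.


Standard cell potential: E_cell = E_cathode - E_anode.
E_cell = -1.377 - (-1.412)
E_cell = 0.035 V, rounded to 3 dp:

0.035 V


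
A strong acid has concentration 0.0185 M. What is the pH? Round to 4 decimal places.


A strong acid dissociates completely, so [H+] equals the given concentration.
pH = -log10([H+]) = -log10(0.0185)
pH = 1.73282827, rounded to 4 dp:

1.7328


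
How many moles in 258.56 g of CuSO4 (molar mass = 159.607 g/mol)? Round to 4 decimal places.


n = mass / M
n = 258.56 / 159.607
n = 1.61997907 mol, rounded to 4 dp:

1.6200 mol


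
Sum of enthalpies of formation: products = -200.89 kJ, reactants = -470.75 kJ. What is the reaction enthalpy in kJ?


dH_rxn = sum(dH_f products) - sum(dH_f reactants)
dH_rxn = -200.89 - (-470.75)
dH_rxn = 269.86 kJ:

269.86 kJ


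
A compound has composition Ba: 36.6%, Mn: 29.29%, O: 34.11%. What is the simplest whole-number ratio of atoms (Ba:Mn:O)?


Assume 100 g of compound, divide each mass% by atomic mass to get moles, then normalize by the smallest to get a raw atom ratio.
Moles per 100 g: Ba: 36.6/137.327 = 0.2665, Mn: 29.29/54.938 = 0.5331, O: 34.11/15.999 = 2.132
Raw ratio (divide by min = 0.2665): Ba: 1.0, Mn: 2.0, O: 8.0
Multiply by 1 to clear fractions: Ba: 1.0 ~= 1, Mn: 2.0 ~= 2, O: 8.0 ~= 8
Reduce by GCD to get the simplest whole-number ratio:

1:2:8


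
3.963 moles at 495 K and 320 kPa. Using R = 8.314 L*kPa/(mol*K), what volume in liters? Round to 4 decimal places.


PV = nRT, solve for V = nRT / P.
nRT = 3.963 * 8.314 * 495 = 16309.4491
V = 16309.4491 / 320
V = 50.96702844 L, rounded to 4 dp:

50.9670 L


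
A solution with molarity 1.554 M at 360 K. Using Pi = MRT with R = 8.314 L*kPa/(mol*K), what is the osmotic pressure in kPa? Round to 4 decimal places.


Osmotic pressure (van't Hoff): Pi = M*R*T.
RT = 8.314 * 360 = 2993.04
Pi = 1.554 * 2993.04
Pi = 4651.18416 kPa, rounded to 4 dp:

4651.1842 kPa


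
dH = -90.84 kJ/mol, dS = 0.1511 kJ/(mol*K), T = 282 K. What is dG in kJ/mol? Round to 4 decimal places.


Gibbs: dG = dH - T*dS (consistent units, dS already in kJ/(mol*K)).
T*dS = 282 * 0.1511 = 42.6102
dG = -90.84 - (42.6102)
dG = -133.4502 kJ/mol, rounded to 4 dp:

-133.4502 kJ/mol


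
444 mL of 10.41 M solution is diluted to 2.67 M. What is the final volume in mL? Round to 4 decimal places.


Dilution: M1*V1 = M2*V2, solve for V2.
V2 = M1*V1 / M2
V2 = 10.41 * 444 / 2.67
V2 = 4622.04 / 2.67
V2 = 1731.1011236 mL, rounded to 4 dp:

1731.1011 mL


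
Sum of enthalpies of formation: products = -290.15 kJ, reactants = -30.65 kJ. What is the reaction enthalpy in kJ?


dH_rxn = sum(dH_f products) - sum(dH_f reactants)
dH_rxn = -290.15 - (-30.65)
dH_rxn = -259.5 kJ:

-259.50 kJ


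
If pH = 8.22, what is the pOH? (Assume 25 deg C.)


At 25 deg C, pH + pOH = 14.
pOH = 14 - pH = 14 - 8.22
pOH = 5.78:

5.78


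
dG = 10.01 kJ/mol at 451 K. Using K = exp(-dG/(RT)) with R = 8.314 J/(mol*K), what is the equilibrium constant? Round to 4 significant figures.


dG is in kJ/mol; multiply by 1000 to match R in J/(mol*K).
RT = 8.314 * 451 = 3749.614 J/mol
exponent = -dG*1000 / (RT) = -(10.01*1000) / 3749.614 = -2.66960812
K = exp(-2.66960812)
K = 0.069279369, rounded to 4 significant figures:

0.06928


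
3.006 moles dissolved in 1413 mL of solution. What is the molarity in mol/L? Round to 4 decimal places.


Convert volume to liters: V_L = V_mL / 1000.
V_L = 1413 / 1000 = 1.413 L
M = n / V_L = 3.006 / 1.413
M = 2.12738854 mol/L, rounded to 4 dp:

2.1274 mol/L


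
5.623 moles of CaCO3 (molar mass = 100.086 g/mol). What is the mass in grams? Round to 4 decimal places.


mass = n * M
mass = 5.623 * 100.086
mass = 562.783578 g, rounded to 4 dp:

562.7836 g


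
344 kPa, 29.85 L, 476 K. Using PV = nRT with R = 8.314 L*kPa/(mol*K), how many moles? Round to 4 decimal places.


PV = nRT, solve for n = PV / (RT).
PV = 344 * 29.85 = 10268.4
RT = 8.314 * 476 = 3957.464
n = 10268.4 / 3957.464
n = 2.59469195 mol, rounded to 4 dp:

2.5947 mol


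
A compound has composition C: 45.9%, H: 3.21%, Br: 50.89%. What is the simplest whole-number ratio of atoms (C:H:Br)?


Assume 100 g of compound, divide each mass% by atomic mass to get moles, then normalize by the smallest to get a raw atom ratio.
Moles per 100 g: C: 45.9/12.011 = 3.8215, H: 3.21/1.008 = 3.1845, Br: 50.89/79.904 = 0.6369
Raw ratio (divide by min = 0.6369): C: 6.0, H: 5.0, Br: 1.0
Multiply by 1 to clear fractions: C: 6.0 ~= 6, H: 5.0 ~= 5, Br: 1.0 ~= 1
Reduce by GCD to get the simplest whole-number ratio:

6:5:1


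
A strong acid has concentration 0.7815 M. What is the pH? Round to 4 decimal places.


A strong acid dissociates completely, so [H+] equals the given concentration.
pH = -log10([H+]) = -log10(0.7815)
pH = 0.10707102, rounded to 4 dp:

0.1071


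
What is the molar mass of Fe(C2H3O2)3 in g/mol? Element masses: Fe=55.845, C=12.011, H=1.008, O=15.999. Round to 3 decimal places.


M = sum(count * atomic_mass) over atoms.
M = 1*55.845 + 6*12.011 + 9*1.008 + 6*15.999
M = 55.845 + 72.066 + 9.072 + 95.994
M = 232.977 g/mol, rounded to 3 dp:

232.977 g/mol


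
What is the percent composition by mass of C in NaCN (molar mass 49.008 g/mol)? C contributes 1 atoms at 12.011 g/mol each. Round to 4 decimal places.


pct = 100 * (n_elem * M_elem) / M_total
mass_contribution = 1 * 12.011 = 12.011 g/mol
pct = 100 * 12.011 / 49.008
pct = 24.50824355 %, rounded to 4 dp:

24.5082 %


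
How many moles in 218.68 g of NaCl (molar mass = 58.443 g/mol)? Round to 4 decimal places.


n = mass / M
n = 218.68 / 58.443
n = 3.74176548 mol, rounded to 4 dp:

3.7418 mol


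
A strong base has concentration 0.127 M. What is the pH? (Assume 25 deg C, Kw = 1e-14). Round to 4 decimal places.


A strong base dissociates completely, so [OH-] equals the given concentration.
pOH = -log10([OH-]) = -log10(0.127) = 0.896196
pH = 14 - pOH = 14 - 0.896196
pH = 13.103804, rounded to 4 dp:

13.1038


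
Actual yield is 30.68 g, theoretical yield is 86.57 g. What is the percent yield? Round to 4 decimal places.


% yield = 100 * actual / theoretical
% yield = 100 * 30.68 / 86.57
% yield = 35.43952871 %, rounded to 4 dp:

35.4395 %


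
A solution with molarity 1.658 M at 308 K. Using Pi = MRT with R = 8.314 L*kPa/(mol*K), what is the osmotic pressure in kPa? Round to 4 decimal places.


Osmotic pressure (van't Hoff): Pi = M*R*T.
RT = 8.314 * 308 = 2560.712
Pi = 1.658 * 2560.712
Pi = 4245.660496 kPa, rounded to 4 dp:

4245.6605 kPa


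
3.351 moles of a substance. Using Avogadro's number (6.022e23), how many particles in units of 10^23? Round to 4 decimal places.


N = n * NA, then divide by 1e23 for the requested units.
N / 1e23 = n * 6.022
N / 1e23 = 3.351 * 6.022
N / 1e23 = 20.179722, rounded to 4 dp:

20.1797


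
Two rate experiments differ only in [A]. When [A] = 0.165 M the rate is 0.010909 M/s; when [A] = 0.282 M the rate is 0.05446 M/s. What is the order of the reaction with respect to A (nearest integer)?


Rate is proportional to [A]^n, so rate2/rate1 = ([A]2/[A]1)^n. Take logs to solve for n.
rate2/rate1 = 0.05446 / 0.010909 = 4.9922
[A]2/[A]1 = 0.282 / 0.165 = 1.7091
n = ln(4.9922) / ln(1.7091) = 3.0
Nearest integer order:

3


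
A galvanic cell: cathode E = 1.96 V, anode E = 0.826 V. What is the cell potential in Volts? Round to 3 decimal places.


Standard cell potential: E_cell = E_cathode - E_anode.
E_cell = 1.96 - (0.826)
E_cell = 1.134 V, rounded to 3 dp:

1.134 V


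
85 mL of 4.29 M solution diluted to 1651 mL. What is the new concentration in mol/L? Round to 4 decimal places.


Dilution: M1*V1 = M2*V2, solve for M2.
M2 = M1*V1 / V2
M2 = 4.29 * 85 / 1651
M2 = 364.65 / 1651
M2 = 0.22086614 mol/L, rounded to 4 dp:

0.2209 mol/L


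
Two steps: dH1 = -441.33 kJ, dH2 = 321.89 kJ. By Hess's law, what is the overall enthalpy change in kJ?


Hess's law: enthalpy is a state function, so add the step enthalpies.
dH_total = dH1 + dH2 = -441.33 + (321.89)
dH_total = -119.44 kJ:

-119.44 kJ


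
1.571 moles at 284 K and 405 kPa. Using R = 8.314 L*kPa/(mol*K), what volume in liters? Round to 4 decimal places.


PV = nRT, solve for V = nRT / P.
nRT = 1.571 * 8.314 * 284 = 3709.4075
V = 3709.4075 / 405
V = 9.15903086 L, rounded to 4 dp:

9.1590 L


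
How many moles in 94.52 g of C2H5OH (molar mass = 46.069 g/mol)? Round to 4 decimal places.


n = mass / M
n = 94.52 / 46.069
n = 2.05170505 mol, rounded to 4 dp:

2.0517 mol


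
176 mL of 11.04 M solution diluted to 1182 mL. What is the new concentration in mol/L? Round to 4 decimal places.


Dilution: M1*V1 = M2*V2, solve for M2.
M2 = M1*V1 / V2
M2 = 11.04 * 176 / 1182
M2 = 1943.04 / 1182
M2 = 1.64385787 mol/L, rounded to 4 dp:

1.6439 mol/L


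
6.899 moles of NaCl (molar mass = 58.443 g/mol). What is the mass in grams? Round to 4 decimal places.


mass = n * M
mass = 6.899 * 58.443
mass = 403.198257 g, rounded to 4 dp:

403.1983 g


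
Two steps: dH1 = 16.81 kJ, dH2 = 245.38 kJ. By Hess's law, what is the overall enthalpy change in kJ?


Hess's law: enthalpy is a state function, so add the step enthalpies.
dH_total = dH1 + dH2 = 16.81 + (245.38)
dH_total = 262.19 kJ:

262.19 kJ


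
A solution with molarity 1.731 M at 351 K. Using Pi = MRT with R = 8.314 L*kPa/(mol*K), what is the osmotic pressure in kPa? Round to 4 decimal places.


Osmotic pressure (van't Hoff): Pi = M*R*T.
RT = 8.314 * 351 = 2918.214
Pi = 1.731 * 2918.214
Pi = 5051.428434 kPa, rounded to 4 dp:

5051.4284 kPa


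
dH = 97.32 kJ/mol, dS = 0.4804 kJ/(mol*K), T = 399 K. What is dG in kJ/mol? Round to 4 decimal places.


Gibbs: dG = dH - T*dS (consistent units, dS already in kJ/(mol*K)).
T*dS = 399 * 0.4804 = 191.6796
dG = 97.32 - (191.6796)
dG = -94.3596 kJ/mol, rounded to 4 dp:

-94.3596 kJ/mol


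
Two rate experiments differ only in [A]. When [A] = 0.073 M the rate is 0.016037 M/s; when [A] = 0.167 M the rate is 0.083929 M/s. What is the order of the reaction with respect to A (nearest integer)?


Rate is proportional to [A]^n, so rate2/rate1 = ([A]2/[A]1)^n. Take logs to solve for n.
rate2/rate1 = 0.083929 / 0.016037 = 5.2335
[A]2/[A]1 = 0.167 / 0.073 = 2.2877
n = ln(5.2335) / ln(2.2877) = 2.0
Nearest integer order:

2


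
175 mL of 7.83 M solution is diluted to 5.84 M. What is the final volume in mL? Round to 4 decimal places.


Dilution: M1*V1 = M2*V2, solve for V2.
V2 = M1*V1 / M2
V2 = 7.83 * 175 / 5.84
V2 = 1370.25 / 5.84
V2 = 234.63184932 mL, rounded to 4 dp:

234.6318 mL


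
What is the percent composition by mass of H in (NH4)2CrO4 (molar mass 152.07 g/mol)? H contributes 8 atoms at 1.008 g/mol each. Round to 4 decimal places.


pct = 100 * (n_elem * M_elem) / M_total
mass_contribution = 8 * 1.008 = 8.064 g/mol
pct = 100 * 8.064 / 152.07
pct = 5.30282107 %, rounded to 4 dp:

5.3028 %


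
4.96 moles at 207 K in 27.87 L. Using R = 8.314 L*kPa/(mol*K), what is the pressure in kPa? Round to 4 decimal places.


PV = nRT, solve for P = nRT / V.
nRT = 4.96 * 8.314 * 207 = 8536.1501
P = 8536.1501 / 27.87
P = 306.28453893 kPa, rounded to 4 dp:

306.2845 kPa


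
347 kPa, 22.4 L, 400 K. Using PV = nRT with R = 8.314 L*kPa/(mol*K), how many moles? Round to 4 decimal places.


PV = nRT, solve for n = PV / (RT).
PV = 347 * 22.4 = 7772.8
RT = 8.314 * 400 = 3325.6
n = 7772.8 / 3325.6
n = 2.33726245 mol, rounded to 4 dp:

2.3373 mol


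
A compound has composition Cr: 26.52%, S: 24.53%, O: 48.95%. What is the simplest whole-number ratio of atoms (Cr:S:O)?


Assume 100 g of compound, divide each mass% by atomic mass to get moles, then normalize by the smallest to get a raw atom ratio.
Moles per 100 g: Cr: 26.52/51.996 = 0.51, S: 24.53/32.065 = 0.765, O: 48.95/15.999 = 3.0596
Raw ratio (divide by min = 0.51): Cr: 1.0, S: 1.5, O: 5.999
Multiply by 2 to clear fractions: Cr: 2.0 ~= 2, S: 3.0 ~= 3, O: 11.997 ~= 12
Reduce by GCD to get the simplest whole-number ratio:

2:3:12


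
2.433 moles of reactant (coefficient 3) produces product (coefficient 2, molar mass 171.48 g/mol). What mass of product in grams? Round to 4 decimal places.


Use the coefficient ratio to convert reactant moles to product moles, then multiply by the product's molar mass.
moles_P = moles_R * (coeff_P / coeff_R) = 2.433 * (2/3) = 1.622
mass_P = moles_P * M_P = 1.622 * 171.48
mass_P = 278.14056 g, rounded to 4 dp:

278.1406 g


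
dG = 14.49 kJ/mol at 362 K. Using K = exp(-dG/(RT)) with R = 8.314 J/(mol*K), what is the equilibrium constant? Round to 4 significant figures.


dG is in kJ/mol; multiply by 1000 to match R in J/(mol*K).
RT = 8.314 * 362 = 3009.668 J/mol
exponent = -dG*1000 / (RT) = -(14.49*1000) / 3009.668 = -4.81448452
K = exp(-4.81448452)
K = 0.0081114023, rounded to 4 significant figures:

0.008111


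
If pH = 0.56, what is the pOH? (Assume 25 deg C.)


At 25 deg C, pH + pOH = 14.
pOH = 14 - pH = 14 - 0.56
pOH = 13.44:

13.44


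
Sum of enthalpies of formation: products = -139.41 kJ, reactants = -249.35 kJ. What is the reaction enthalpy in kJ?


dH_rxn = sum(dH_f products) - sum(dH_f reactants)
dH_rxn = -139.41 - (-249.35)
dH_rxn = 109.94 kJ:

109.94 kJ


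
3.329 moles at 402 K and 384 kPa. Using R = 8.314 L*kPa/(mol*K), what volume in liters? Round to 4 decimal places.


PV = nRT, solve for V = nRT / P.
nRT = 3.329 * 8.314 * 402 = 11126.277
V = 11126.277 / 384
V = 28.97467969 L, rounded to 4 dp:

28.9747 L


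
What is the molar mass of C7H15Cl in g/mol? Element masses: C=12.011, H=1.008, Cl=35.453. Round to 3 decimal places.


M = sum(count * atomic_mass) over atoms.
M = 7*12.011 + 15*1.008 + 1*35.453
M = 84.077 + 15.12 + 35.453
M = 134.65 g/mol, rounded to 3 dp:

134.650 g/mol


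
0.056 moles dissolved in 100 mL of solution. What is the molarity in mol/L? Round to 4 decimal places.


Convert volume to liters: V_L = V_mL / 1000.
V_L = 100 / 1000 = 0.1 L
M = n / V_L = 0.056 / 0.1
M = 0.56 mol/L, rounded to 4 dp:

0.5600 mol/L


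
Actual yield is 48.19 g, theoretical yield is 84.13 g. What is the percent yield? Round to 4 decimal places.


% yield = 100 * actual / theoretical
% yield = 100 * 48.19 / 84.13
% yield = 57.28039938 %, rounded to 4 dp:

57.2804 %


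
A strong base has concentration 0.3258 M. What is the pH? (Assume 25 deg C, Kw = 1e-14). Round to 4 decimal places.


A strong base dissociates completely, so [OH-] equals the given concentration.
pOH = -log10([OH-]) = -log10(0.3258) = 0.487049
pH = 14 - pOH = 14 - 0.487049
pH = 13.512951, rounded to 4 dp:

13.5130


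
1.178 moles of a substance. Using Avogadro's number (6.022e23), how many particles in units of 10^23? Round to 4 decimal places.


N = n * NA, then divide by 1e23 for the requested units.
N / 1e23 = n * 6.022
N / 1e23 = 1.178 * 6.022
N / 1e23 = 7.093916, rounded to 4 dp:

7.0939


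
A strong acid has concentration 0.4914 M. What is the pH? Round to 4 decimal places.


A strong acid dissociates completely, so [H+] equals the given concentration.
pH = -log10([H+]) = -log10(0.4914)
pH = 0.30856485, rounded to 4 dp:

0.3086


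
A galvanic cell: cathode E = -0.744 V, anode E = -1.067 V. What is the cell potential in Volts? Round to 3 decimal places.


Standard cell potential: E_cell = E_cathode - E_anode.
E_cell = -0.744 - (-1.067)
E_cell = 0.323 V, rounded to 3 dp:

0.323 V


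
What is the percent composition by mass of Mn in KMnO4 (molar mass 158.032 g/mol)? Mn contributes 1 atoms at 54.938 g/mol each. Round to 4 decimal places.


pct = 100 * (n_elem * M_elem) / M_total
mass_contribution = 1 * 54.938 = 54.938 g/mol
pct = 100 * 54.938 / 158.032
pct = 34.7638453 %, rounded to 4 dp:

34.7638 %


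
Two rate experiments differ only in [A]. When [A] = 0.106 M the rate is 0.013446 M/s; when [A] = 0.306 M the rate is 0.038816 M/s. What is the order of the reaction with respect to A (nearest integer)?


Rate is proportional to [A]^n, so rate2/rate1 = ([A]2/[A]1)^n. Take logs to solve for n.
rate2/rate1 = 0.038816 / 0.013446 = 2.8868
[A]2/[A]1 = 0.306 / 0.106 = 2.8868
n = ln(2.8868) / ln(2.8868) = 1.0
Nearest integer order:

1


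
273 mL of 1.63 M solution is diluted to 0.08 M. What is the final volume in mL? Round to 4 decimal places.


Dilution: M1*V1 = M2*V2, solve for V2.
V2 = M1*V1 / M2
V2 = 1.63 * 273 / 0.08
V2 = 444.99 / 0.08
V2 = 5562.375 mL, rounded to 4 dp:

5562.3750 mL


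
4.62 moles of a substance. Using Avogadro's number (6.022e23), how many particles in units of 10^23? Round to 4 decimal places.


N = n * NA, then divide by 1e23 for the requested units.
N / 1e23 = n * 6.022
N / 1e23 = 4.62 * 6.022
N / 1e23 = 27.82164, rounded to 4 dp:

27.8216


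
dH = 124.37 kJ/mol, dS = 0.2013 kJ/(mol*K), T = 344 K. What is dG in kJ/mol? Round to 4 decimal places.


Gibbs: dG = dH - T*dS (consistent units, dS already in kJ/(mol*K)).
T*dS = 344 * 0.2013 = 69.2472
dG = 124.37 - (69.2472)
dG = 55.1228 kJ/mol, rounded to 4 dp:

55.1228 kJ/mol


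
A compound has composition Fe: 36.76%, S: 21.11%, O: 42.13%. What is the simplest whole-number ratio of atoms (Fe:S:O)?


Assume 100 g of compound, divide each mass% by atomic mass to get moles, then normalize by the smallest to get a raw atom ratio.
Moles per 100 g: Fe: 36.76/55.845 = 0.6583, S: 21.11/32.065 = 0.6584, O: 42.13/15.999 = 2.6333
Raw ratio (divide by min = 0.6583): Fe: 1.0, S: 1.0, O: 4.0
Multiply by 1 to clear fractions: Fe: 1.0 ~= 1, S: 1.0 ~= 1, O: 4.0 ~= 4
Reduce by GCD to get the simplest whole-number ratio:

1:1:4


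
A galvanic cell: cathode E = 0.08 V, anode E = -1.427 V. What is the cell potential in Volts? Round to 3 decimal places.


Standard cell potential: E_cell = E_cathode - E_anode.
E_cell = 0.08 - (-1.427)
E_cell = 1.507 V, rounded to 3 dp:

1.507 V


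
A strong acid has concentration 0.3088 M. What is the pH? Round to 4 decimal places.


A strong acid dissociates completely, so [H+] equals the given concentration.
pH = -log10([H+]) = -log10(0.3088)
pH = 0.51032271, rounded to 4 dp:

0.5103


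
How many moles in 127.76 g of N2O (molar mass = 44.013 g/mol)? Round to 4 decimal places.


n = mass / M
n = 127.76 / 44.013
n = 2.90277872 mol, rounded to 4 dp:

2.9028 mol


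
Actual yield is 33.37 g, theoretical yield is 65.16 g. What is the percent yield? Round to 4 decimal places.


% yield = 100 * actual / theoretical
% yield = 100 * 33.37 / 65.16
% yield = 51.21240025 %, rounded to 4 dp:

51.2124 %


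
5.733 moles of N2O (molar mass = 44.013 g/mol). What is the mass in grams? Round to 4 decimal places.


mass = n * M
mass = 5.733 * 44.013
mass = 252.326529 g, rounded to 4 dp:

252.3265 g


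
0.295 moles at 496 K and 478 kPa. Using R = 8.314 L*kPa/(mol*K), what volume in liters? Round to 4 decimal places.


PV = nRT, solve for V = nRT / P.
nRT = 0.295 * 8.314 * 496 = 1216.5045
V = 1216.5045 / 478
V = 2.54498849 L, rounded to 4 dp:

2.5450 L


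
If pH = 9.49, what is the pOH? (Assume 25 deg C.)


At 25 deg C, pH + pOH = 14.
pOH = 14 - pH = 14 - 9.49
pOH = 4.51:

4.51


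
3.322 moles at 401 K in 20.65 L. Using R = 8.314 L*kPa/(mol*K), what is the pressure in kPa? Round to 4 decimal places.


PV = nRT, solve for P = nRT / V.
nRT = 3.322 * 8.314 * 401 = 11075.2623
P = 11075.2623 / 20.65
P = 536.33231477 kPa, rounded to 4 dp:

536.3323 kPa


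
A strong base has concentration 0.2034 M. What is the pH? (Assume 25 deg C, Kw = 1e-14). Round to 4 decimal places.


A strong base dissociates completely, so [OH-] equals the given concentration.
pOH = -log10([OH-]) = -log10(0.2034) = 0.691649
pH = 14 - pOH = 14 - 0.691649
pH = 13.308351, rounded to 4 dp:

13.3084


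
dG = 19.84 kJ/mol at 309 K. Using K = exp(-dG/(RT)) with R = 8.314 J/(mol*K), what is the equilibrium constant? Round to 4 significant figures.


dG is in kJ/mol; multiply by 1000 to match R in J/(mol*K).
RT = 8.314 * 309 = 2569.026 J/mol
exponent = -dG*1000 / (RT) = -(19.84*1000) / 2569.026 = -7.7227712
K = exp(-7.7227712)
K = 0.00044263228, rounded to 4 significant figures:

0.0004426


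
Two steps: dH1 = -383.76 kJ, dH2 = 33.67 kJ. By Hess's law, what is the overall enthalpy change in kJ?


Hess's law: enthalpy is a state function, so add the step enthalpies.
dH_total = dH1 + dH2 = -383.76 + (33.67)
dH_total = -350.09 kJ:

-350.09 kJ


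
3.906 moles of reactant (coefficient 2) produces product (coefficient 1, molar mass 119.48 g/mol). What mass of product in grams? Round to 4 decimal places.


Use the coefficient ratio to convert reactant moles to product moles, then multiply by the product's molar mass.
moles_P = moles_R * (coeff_P / coeff_R) = 3.906 * (1/2) = 1.953
mass_P = moles_P * M_P = 1.953 * 119.48
mass_P = 233.34444 g, rounded to 4 dp:

233.3444 g


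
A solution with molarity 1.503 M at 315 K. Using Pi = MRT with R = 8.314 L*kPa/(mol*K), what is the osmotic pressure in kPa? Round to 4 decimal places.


Osmotic pressure (van't Hoff): Pi = M*R*T.
RT = 8.314 * 315 = 2618.91
Pi = 1.503 * 2618.91
Pi = 3936.22173 kPa, rounded to 4 dp:

3936.2217 kPa


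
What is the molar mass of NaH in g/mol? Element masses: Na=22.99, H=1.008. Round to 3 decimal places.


M = sum(count * atomic_mass) over atoms.
M = 1*22.99 + 1*1.008
M = 22.99 + 1.008
M = 23.998 g/mol, rounded to 3 dp:

23.998 g/mol


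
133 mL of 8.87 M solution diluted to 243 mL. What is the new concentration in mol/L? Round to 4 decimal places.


Dilution: M1*V1 = M2*V2, solve for M2.
M2 = M1*V1 / V2
M2 = 8.87 * 133 / 243
M2 = 1179.71 / 243
M2 = 4.85477366 mol/L, rounded to 4 dp:

4.8548 mol/L


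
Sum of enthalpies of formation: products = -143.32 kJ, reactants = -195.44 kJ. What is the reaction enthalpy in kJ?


dH_rxn = sum(dH_f products) - sum(dH_f reactants)
dH_rxn = -143.32 - (-195.44)
dH_rxn = 52.12 kJ:

52.12 kJ


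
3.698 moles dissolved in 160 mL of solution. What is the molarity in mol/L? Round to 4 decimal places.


Convert volume to liters: V_L = V_mL / 1000.
V_L = 160 / 1000 = 0.16 L
M = n / V_L = 3.698 / 0.16
M = 23.1125 mol/L, rounded to 4 dp:

23.1125 mol/L


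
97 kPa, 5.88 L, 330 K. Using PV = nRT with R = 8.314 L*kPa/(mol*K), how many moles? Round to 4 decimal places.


PV = nRT, solve for n = PV / (RT).
PV = 97 * 5.88 = 570.36
RT = 8.314 * 330 = 2743.62
n = 570.36 / 2743.62
n = 0.20788593 mol, rounded to 4 dp:

0.2079 mol


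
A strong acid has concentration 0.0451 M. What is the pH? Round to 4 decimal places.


A strong acid dissociates completely, so [H+] equals the given concentration.
pH = -log10([H+]) = -log10(0.0451)
pH = 1.34582346, rounded to 4 dp:

1.3458


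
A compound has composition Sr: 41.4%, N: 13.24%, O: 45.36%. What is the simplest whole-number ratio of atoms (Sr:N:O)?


Assume 100 g of compound, divide each mass% by atomic mass to get moles, then normalize by the smallest to get a raw atom ratio.
Moles per 100 g: Sr: 41.4/87.62 = 0.4725, N: 13.24/14.007 = 0.9452, O: 45.36/15.999 = 2.8352
Raw ratio (divide by min = 0.4725): Sr: 1.0, N: 2.001, O: 6.0
Multiply by 1 to clear fractions: Sr: 1.0 ~= 1, N: 2.001 ~= 2, O: 6.0 ~= 6
Reduce by GCD to get the simplest whole-number ratio:

1:2:6


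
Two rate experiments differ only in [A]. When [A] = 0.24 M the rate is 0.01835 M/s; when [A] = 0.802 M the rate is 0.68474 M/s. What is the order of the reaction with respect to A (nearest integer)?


Rate is proportional to [A]^n, so rate2/rate1 = ([A]2/[A]1)^n. Take logs to solve for n.
rate2/rate1 = 0.68474 / 0.01835 = 37.3155
[A]2/[A]1 = 0.802 / 0.24 = 3.3417
n = ln(37.3155) / ln(3.3417) = 3.0
Nearest integer order:

3


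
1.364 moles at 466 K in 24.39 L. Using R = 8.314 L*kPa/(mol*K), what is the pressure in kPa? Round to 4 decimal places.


PV = nRT, solve for P = nRT / V.
nRT = 1.364 * 8.314 * 466 = 5284.5779
P = 5284.5779 / 24.39
P = 216.6698606 kPa, rounded to 4 dp:

216.6699 kPa


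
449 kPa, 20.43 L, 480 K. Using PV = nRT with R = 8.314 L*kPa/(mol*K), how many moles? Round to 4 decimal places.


PV = nRT, solve for n = PV / (RT).
PV = 449 * 20.43 = 9173.07
RT = 8.314 * 480 = 3990.72
n = 9173.07 / 3990.72
n = 2.29860025 mol, rounded to 4 dp:

2.2986 mol


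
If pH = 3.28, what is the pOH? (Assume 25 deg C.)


At 25 deg C, pH + pOH = 14.
pOH = 14 - pH = 14 - 3.28
pOH = 10.72:

10.72


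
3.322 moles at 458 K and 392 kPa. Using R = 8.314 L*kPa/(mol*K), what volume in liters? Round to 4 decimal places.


PV = nRT, solve for V = nRT / P.
nRT = 3.322 * 8.314 * 458 = 12649.5515
V = 12649.5515 / 392
V = 32.26926403 L, rounded to 4 dp:

32.2693 L


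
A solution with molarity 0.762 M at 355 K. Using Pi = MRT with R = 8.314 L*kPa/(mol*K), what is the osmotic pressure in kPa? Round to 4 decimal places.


Osmotic pressure (van't Hoff): Pi = M*R*T.
RT = 8.314 * 355 = 2951.47
Pi = 0.762 * 2951.47
Pi = 2249.02014 kPa, rounded to 4 dp:

2249.0201 kPa


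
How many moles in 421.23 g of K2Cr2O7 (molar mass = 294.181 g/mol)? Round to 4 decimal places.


n = mass / M
n = 421.23 / 294.181
n = 1.43187357 mol, rounded to 4 dp:

1.4319 mol


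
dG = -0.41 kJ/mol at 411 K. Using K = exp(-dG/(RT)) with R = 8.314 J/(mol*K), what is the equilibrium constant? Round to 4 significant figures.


dG is in kJ/mol; multiply by 1000 to match R in J/(mol*K).
RT = 8.314 * 411 = 3417.054 J/mol
exponent = -dG*1000 / (RT) = -(-0.41*1000) / 3417.054 = 0.1199864
K = exp(0.1199864)
K = 1.1274815, rounded to 4 significant figures:

1.127


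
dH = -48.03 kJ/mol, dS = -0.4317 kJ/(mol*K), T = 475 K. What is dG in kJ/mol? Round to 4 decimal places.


Gibbs: dG = dH - T*dS (consistent units, dS already in kJ/(mol*K)).
T*dS = 475 * -0.4317 = -205.0575
dG = -48.03 - (-205.0575)
dG = 157.0275 kJ/mol, rounded to 4 dp:

157.0275 kJ/mol


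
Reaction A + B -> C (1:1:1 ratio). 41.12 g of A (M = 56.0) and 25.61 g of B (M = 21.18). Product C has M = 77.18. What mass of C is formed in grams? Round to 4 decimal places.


Find moles of each reactant; the smaller value is the limiting reagent in a 1:1:1 reaction, so moles_C equals moles of the limiter.
n_A = mass_A / M_A = 41.12 / 56.0 = 0.734286 mol
n_B = mass_B / M_B = 25.61 / 21.18 = 1.20916 mol
Limiting reagent: A (smaller), n_limiting = 0.734286 mol
mass_C = n_limiting * M_C = 0.734286 * 77.18
mass_C = 56.67219348 g, rounded to 4 dp:

56.6722 g


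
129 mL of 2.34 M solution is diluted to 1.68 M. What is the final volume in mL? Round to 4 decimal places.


Dilution: M1*V1 = M2*V2, solve for V2.
V2 = M1*V1 / M2
V2 = 2.34 * 129 / 1.68
V2 = 301.86 / 1.68
V2 = 179.67857143 mL, rounded to 4 dp:

179.6786 mL


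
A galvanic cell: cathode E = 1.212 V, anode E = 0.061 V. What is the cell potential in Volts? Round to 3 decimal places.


Standard cell potential: E_cell = E_cathode - E_anode.
E_cell = 1.212 - (0.061)
E_cell = 1.151 V, rounded to 3 dp:

1.151 V


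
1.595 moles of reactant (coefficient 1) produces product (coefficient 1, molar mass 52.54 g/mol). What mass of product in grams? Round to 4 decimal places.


Use the coefficient ratio to convert reactant moles to product moles, then multiply by the product's molar mass.
moles_P = moles_R * (coeff_P / coeff_R) = 1.595 * (1/1) = 1.595
mass_P = moles_P * M_P = 1.595 * 52.54
mass_P = 83.8013 g, rounded to 4 dp:

83.8013 g


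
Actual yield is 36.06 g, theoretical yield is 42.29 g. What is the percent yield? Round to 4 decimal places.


% yield = 100 * actual / theoretical
% yield = 100 * 36.06 / 42.29
% yield = 85.26838496 %, rounded to 4 dp:

85.2684 %


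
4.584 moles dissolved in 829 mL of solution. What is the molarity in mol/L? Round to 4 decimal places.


Convert volume to liters: V_L = V_mL / 1000.
V_L = 829 / 1000 = 0.829 L
M = n / V_L = 4.584 / 0.829
M = 5.52955368 mol/L, rounded to 4 dp:

5.5296 mol/L


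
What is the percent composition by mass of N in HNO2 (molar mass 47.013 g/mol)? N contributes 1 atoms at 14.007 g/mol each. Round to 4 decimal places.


pct = 100 * (n_elem * M_elem) / M_total
mass_contribution = 1 * 14.007 = 14.007 g/mol
pct = 100 * 14.007 / 47.013
pct = 29.7938868 %, rounded to 4 dp:

29.7939 %


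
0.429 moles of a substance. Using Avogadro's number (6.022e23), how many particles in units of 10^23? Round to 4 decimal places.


N = n * NA, then divide by 1e23 for the requested units.
N / 1e23 = n * 6.022
N / 1e23 = 0.429 * 6.022
N / 1e23 = 2.583438, rounded to 4 dp:

2.5834


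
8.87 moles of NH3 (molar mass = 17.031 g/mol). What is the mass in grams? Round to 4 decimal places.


mass = n * M
mass = 8.87 * 17.031
mass = 151.06497 g, rounded to 4 dp:

151.0650 g


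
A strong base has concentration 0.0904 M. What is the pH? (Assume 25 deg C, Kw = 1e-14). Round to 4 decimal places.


A strong base dissociates completely, so [OH-] equals the given concentration.
pOH = -log10([OH-]) = -log10(0.0904) = 1.043832
pH = 14 - pOH = 14 - 1.043832
pH = 12.956168, rounded to 4 dp:

12.9562


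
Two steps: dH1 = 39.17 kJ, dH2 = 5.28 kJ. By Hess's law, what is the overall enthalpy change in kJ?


Hess's law: enthalpy is a state function, so add the step enthalpies.
dH_total = dH1 + dH2 = 39.17 + (5.28)
dH_total = 44.45 kJ:

44.45 kJ
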